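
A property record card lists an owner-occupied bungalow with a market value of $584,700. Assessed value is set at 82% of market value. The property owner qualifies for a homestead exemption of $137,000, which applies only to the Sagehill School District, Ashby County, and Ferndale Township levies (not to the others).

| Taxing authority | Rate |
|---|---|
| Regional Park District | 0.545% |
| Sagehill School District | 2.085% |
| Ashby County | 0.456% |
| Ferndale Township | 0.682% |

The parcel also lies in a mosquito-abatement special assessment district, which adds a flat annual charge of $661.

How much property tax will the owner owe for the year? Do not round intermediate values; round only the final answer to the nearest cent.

$14,311.32

Assessed value = $584,700 × 0.82 = $479,454
Regional Park District: $479,454 × 0.00545 = $2,613.0243
Sagehill School District: ($479,454 − $137,000) × 0.02085 = $342,454 × 0.02085 = $7,140.1659
Ashby County: ($479,454 − $137,000) × 0.00456 = $342,454 × 0.00456 = $1,561.59024
Ferndale Township: ($479,454 − $137,000) × 0.00682 = $342,454 × 0.00682 = $2,335.53628
Levies subtotal = $13,650.31672
Total = $13,650.31672 + $661 = $14,311.31672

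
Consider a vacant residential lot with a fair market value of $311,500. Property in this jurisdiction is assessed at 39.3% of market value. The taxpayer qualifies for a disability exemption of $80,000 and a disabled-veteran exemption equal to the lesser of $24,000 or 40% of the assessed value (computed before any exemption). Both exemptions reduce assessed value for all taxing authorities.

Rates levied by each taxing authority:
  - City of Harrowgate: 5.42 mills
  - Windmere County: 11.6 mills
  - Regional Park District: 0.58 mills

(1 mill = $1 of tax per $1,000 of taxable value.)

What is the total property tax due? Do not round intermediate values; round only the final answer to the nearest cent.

$324.18

Assessed value = $311,500 × 0.393 = $122,419.5
Disabled-veteran exemption = min($24,000, 40% × $122,419.5) = min($24,000, $48,967.8) = $24,000 (dollar cap binds)
Taxable value = $122,419.5 − $80,000 − $24,000 = $18,419.5
City of Harrowgate: $18,419.5 × 0.00542 = $99.83369
Windmere County: $18,419.5 × 0.0116 = $213.6662
Regional Park District: $18,419.5 × 0.00058 = $10.68331
Total = $324.1832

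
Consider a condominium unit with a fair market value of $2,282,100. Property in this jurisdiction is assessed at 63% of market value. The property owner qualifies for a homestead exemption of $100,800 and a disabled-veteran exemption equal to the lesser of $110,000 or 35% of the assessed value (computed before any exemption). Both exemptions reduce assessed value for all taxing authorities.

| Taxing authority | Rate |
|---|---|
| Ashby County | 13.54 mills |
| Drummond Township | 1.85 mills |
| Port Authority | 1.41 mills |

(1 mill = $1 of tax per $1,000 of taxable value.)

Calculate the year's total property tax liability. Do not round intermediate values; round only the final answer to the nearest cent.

$20,612.31

Assessed value = $2,282,100 × 0.63 = $1,437,723
Disabled-veteran exemption = min($110,000, 35% × $1,437,723) = min($110,000, $503,203.05) = $110,000 (dollar cap binds)
Taxable value = $1,437,723 − $100,800 − $110,000 = $1,226,923
Ashby County: $1,226,923 × 0.01354 = $16,612.53742
Drummond Township: $1,226,923 × 0.00185 = $2,269.80755
Port Authority: $1,226,923 × 0.00141 = $1,729.96143
Total = $20,612.3064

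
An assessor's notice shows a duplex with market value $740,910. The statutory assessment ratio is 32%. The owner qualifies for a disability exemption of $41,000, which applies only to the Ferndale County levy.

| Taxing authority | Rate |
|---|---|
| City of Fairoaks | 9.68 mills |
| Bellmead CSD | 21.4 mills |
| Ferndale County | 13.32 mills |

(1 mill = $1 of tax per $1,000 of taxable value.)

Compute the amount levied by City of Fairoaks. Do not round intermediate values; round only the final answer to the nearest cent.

Assessed value = $740,910 × 0.32 = $237,091.2
City of Fairoaks taxable value = $237,091.2 (exemption does not apply)
City of Fairoaks levy = $237,091.2 × 0.00968 = $2,295.042816

$2,295.04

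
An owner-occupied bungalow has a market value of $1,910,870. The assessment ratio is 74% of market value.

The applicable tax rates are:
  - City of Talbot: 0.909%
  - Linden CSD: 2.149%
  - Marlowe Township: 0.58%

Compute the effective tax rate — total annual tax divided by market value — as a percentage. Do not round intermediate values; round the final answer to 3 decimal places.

2.692%

Assessed value = $1,910,870 × 0.74 = $1,414,043.8
City of Talbot: $1,414,043.8 × 0.00909 = $12,853.658142
Linden CSD: $1,414,043.8 × 0.02149 = $30,387.801262
Marlowe Township: $1,414,043.8 × 0.0058 = $8,201.45404
Total tax = $51,442.913444
Effective rate = $51,442.913444 ÷ $1,910,870 = 2.692% of market value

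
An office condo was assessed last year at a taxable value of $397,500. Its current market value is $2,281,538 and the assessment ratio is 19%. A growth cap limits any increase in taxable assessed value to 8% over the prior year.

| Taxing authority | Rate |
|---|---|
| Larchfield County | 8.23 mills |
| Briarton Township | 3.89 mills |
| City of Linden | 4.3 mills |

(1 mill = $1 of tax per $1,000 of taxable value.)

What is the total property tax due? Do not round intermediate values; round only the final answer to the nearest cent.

Uncapped assessed value = $2,281,538 × 0.19 = $433,492.22
Cap limit = $397,500 × 1.08 = $429,300
Taxable assessed value = min($433,492.22, $429,300) = $429,300 (cap binds)
Larchfield County: $429,300 × 0.00823 = $3,533.139
Briarton Township: $429,300 × 0.00389 = $1,669.977
City of Linden: $429,300 × 0.0043 = $1,845.99
Total = $7,049.106

$7,049.11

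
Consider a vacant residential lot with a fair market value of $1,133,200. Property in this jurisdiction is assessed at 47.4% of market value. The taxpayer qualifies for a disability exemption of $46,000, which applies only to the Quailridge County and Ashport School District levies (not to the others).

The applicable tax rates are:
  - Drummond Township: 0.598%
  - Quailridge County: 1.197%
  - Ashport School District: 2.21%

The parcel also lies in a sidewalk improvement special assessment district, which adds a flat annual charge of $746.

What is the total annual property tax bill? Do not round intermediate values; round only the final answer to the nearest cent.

$20,691.11

Assessed value = $1,133,200 × 0.474 = $537,136.8
Drummond Township: $537,136.8 × 0.00598 = $3,212.078064
Quailridge County: ($537,136.8 − $46,000) × 0.01197 = $491,136.8 × 0.01197 = $5,878.907496
Ashport School District: ($537,136.8 − $46,000) × 0.0221 = $491,136.8 × 0.0221 = $10,854.12328
Levies subtotal = $19,945.10884
Total = $19,945.10884 + $746 = $20,691.10884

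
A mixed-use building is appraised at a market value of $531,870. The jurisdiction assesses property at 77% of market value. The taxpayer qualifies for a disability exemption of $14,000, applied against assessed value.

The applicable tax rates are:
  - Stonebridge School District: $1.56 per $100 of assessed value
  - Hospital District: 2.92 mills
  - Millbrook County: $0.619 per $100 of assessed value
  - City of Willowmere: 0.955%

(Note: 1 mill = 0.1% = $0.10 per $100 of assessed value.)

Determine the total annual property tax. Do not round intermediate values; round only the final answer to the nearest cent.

$13,551.20

Assessed value = $531,870 × 0.77 = $409,539.9
Taxable value = $409,539.9 − $14,000 = $395,539.9
Stonebridge School District: $395,539.9 × 0.0156 = $6,170.42244
Hospital District: $395,539.9 × 0.00292 = $1,154.976508
Millbrook County: $395,539.9 × 0.00619 = $2,448.391981
City of Willowmere: $395,539.9 × 0.00955 = $3,777.406045
Total = $13,551.196974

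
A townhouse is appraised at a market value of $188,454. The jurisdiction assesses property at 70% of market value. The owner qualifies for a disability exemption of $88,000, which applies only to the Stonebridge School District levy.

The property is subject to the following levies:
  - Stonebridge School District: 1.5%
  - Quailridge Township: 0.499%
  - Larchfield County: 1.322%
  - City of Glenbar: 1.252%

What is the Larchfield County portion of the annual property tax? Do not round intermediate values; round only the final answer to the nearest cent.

$1,743.95

Assessed value = $188,454 × 0.7 = $131,917.8
Larchfield County taxable value = $131,917.8 (exemption does not apply)
Larchfield County levy = $131,917.8 × 0.01322 = $1,743.953316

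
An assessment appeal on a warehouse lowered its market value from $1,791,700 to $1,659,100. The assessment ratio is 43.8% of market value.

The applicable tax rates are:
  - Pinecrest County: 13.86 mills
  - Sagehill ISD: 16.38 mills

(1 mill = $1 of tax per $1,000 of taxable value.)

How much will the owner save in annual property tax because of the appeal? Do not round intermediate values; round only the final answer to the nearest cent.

$1,756.30

Old assessed value = $1,791,700 × 0.438 = $784,764.6
New assessed value = $1,659,100 × 0.438 = $726,685.8
Combined rate = 0.01386 + 0.01638 = 0.03024
Old tax = $784,764.6 × 0.03024 = $23,731.281504
New tax = $726,685.8 × 0.03024 = $21,974.978592
Reduction = $23,731.281504 − $21,974.978592 = $1,756.302912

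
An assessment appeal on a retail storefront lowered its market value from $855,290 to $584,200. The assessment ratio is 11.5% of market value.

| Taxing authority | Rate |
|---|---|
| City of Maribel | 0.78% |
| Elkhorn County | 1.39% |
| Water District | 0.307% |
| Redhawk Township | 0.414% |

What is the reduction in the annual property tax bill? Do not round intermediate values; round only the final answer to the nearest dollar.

$901

Old assessed value = $855,290 × 0.115 = $98,358.35
New assessed value = $584,200 × 0.115 = $67,183
Combined rate = 0.0078 + 0.0139 + 0.00307 + 0.00414 = 0.02891
Old tax = $98,358.35 × 0.02891 = $2,843.5398985
New tax = $67,183 × 0.02891 = $1,942.26053
Reduction = $2,843.5398985 − $1,942.26053 = $901.2793685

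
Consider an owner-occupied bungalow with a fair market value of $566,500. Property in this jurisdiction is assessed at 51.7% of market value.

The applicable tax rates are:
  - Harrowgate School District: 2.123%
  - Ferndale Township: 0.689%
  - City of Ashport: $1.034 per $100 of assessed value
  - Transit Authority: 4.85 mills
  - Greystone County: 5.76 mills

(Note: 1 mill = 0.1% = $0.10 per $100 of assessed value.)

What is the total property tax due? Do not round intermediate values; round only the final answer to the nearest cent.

$14,371.65

Assessed value = $566,500 × 0.517 = $292,880.5
Harrowgate School District: $292,880.5 × 0.02123 = $6,217.853015
Ferndale Township: $292,880.5 × 0.00689 = $2,017.946645
City of Ashport: $292,880.5 × 0.01034 = $3,028.38437
Transit Authority: $292,880.5 × 0.00485 = $1,420.470425
Greystone County: $292,880.5 × 0.00576 = $1,686.99168
Total = $14,371.646135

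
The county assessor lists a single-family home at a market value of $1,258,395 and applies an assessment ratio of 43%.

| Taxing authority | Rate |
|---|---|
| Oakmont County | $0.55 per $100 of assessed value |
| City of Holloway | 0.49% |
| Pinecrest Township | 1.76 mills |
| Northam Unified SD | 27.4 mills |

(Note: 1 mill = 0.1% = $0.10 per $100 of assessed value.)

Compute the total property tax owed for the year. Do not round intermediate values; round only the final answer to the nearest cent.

Assessed value = $1,258,395 × 0.43 = $541,109.85
Oakmont County: $541,109.85 × 0.0055 = $2,976.104175
City of Holloway: $541,109.85 × 0.0049 = $2,651.438265
Pinecrest Township: $541,109.85 × 0.00176 = $952.353336
Northam Unified SD: $541,109.85 × 0.0274 = $14,826.40989
Total = $21,406.305666

$21,406.31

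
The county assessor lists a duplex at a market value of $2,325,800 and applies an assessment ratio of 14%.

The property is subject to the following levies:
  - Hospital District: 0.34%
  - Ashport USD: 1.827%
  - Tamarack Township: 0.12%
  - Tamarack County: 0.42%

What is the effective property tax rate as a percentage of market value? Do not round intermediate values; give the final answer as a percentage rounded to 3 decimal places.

0.379%

Assessed value = $2,325,800 × 0.14 = $325,612
Hospital District: $325,612 × 0.0034 = $1,107.0808
Ashport USD: $325,612 × 0.01827 = $5,948.93124
Tamarack Township: $325,612 × 0.0012 = $390.7344
Tamarack County: $325,612 × 0.0042 = $1,367.5704
Total tax = $8,814.31684
Effective rate = $8,814.31684 ÷ $2,325,800 = 0.379% of market value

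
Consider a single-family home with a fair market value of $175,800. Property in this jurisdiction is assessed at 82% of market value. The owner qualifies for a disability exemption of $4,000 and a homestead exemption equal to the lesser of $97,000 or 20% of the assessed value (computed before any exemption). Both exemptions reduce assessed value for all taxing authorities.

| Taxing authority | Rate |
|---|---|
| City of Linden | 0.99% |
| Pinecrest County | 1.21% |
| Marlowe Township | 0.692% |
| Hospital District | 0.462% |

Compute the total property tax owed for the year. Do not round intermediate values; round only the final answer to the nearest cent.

$3,733.83

Assessed value = $175,800 × 0.82 = $144,156
Homestead exemption = min($97,000, 20% × $144,156) = min($97,000, $28,831.2) = $28,831.2 (percentage binds)
Taxable value = $144,156 − $4,000 − $28,831.2 = $111,324.8
City of Linden: $111,324.8 × 0.0099 = $1,102.11552
Pinecrest County: $111,324.8 × 0.0121 = $1,347.03008
Marlowe Township: $111,324.8 × 0.00692 = $770.367616
Hospital District: $111,324.8 × 0.00462 = $514.320576
Total = $3,733.833792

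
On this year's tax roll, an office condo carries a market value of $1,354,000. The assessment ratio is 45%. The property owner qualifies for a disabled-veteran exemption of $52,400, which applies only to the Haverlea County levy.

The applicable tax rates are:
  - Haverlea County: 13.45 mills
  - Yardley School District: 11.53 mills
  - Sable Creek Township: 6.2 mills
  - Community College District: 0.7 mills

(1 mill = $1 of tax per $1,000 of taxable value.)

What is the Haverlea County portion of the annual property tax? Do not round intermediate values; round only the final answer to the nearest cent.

Assessed value = $1,354,000 × 0.45 = $609,300
Haverlea County taxable value = $609,300 − $52,400 = $556,900
Haverlea County levy = $556,900 × 0.01345 = $7,490.305

$7,490.31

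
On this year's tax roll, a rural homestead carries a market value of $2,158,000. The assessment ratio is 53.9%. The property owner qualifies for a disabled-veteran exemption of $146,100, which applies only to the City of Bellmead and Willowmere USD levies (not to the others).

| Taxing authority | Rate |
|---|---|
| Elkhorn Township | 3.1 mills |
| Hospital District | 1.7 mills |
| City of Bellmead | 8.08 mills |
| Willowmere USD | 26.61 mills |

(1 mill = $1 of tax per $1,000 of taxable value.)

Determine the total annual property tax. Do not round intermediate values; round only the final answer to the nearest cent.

$40,865.06

Assessed value = $2,158,000 × 0.539 = $1,163,162
Elkhorn Township: $1,163,162 × 0.0031 = $3,605.8022
Hospital District: $1,163,162 × 0.0017 = $1,977.3754
City of Bellmead: ($1,163,162 − $146,100) × 0.00808 = $1,017,062 × 0.00808 = $8,217.86096
Willowmere USD: ($1,163,162 − $146,100) × 0.02661 = $1,017,062 × 0.02661 = $27,064.01982
Total = $40,865.05838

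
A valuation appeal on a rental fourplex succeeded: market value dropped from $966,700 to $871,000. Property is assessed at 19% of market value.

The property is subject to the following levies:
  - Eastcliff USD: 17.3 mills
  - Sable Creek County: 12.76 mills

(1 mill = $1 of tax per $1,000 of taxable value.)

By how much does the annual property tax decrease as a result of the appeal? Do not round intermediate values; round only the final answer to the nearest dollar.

Old assessed value = $966,700 × 0.19 = $183,673
New assessed value = $871,000 × 0.19 = $165,490
Combined rate = 0.0173 + 0.01276 = 0.03006
Old tax = $183,673 × 0.03006 = $5,521.21038
New tax = $165,490 × 0.03006 = $4,974.6294
Reduction = $5,521.21038 − $4,974.6294 = $546.58098

$547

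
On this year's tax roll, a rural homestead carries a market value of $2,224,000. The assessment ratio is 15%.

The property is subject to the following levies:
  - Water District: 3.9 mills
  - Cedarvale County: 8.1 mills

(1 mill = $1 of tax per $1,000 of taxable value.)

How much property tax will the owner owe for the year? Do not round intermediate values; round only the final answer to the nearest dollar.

Assessed value = $2,224,000 × 0.15 = $333,600
Water District: $333,600 × 0.0039 = $1,301.04
Cedarvale County: $333,600 × 0.0081 = $2,702.16
Total = $1,301.04 + $2,702.16 = $4,003.2

$4,003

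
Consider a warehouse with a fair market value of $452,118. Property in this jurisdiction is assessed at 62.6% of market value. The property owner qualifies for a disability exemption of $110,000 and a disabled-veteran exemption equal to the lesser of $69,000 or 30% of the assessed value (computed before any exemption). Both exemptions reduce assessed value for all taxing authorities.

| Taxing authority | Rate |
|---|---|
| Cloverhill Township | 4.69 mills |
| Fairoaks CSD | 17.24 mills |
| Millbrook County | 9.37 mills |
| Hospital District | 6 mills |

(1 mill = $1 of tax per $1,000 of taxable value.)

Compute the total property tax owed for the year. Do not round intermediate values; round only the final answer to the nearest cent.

$3,880.16

Assessed value = $452,118 × 0.626 = $283,025.868
Disabled-veteran exemption = min($69,000, 30% × $283,025.868) = min($69,000, $84,907.7604) = $69,000 (dollar cap binds)
Taxable value = $283,025.868 − $110,000 − $69,000 = $104,025.868
Cloverhill Township: $104,025.868 × 0.00469 = $487.88132092
Fairoaks CSD: $104,025.868 × 0.01724 = $1,793.40596432
Millbrook County: $104,025.868 × 0.00937 = $974.72238316
Hospital District: $104,025.868 × 0.006 = $624.155208
Total = $3,880.1648764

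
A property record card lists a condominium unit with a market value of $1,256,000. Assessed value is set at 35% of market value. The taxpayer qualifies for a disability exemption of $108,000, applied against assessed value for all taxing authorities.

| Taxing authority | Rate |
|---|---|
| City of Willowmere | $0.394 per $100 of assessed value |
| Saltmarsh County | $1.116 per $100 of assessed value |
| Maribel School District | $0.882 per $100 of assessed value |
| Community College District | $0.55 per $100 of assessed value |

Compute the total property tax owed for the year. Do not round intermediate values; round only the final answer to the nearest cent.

Assessed value = $1,256,000 × 0.35 = $439,600
Taxable value = $439,600 − $108,000 = $331,600
City of Willowmere: $331,600 × 0.00394 = $1,306.504
Saltmarsh County: $331,600 × 0.01116 = $3,700.656
Maribel School District: $331,600 × 0.00882 = $2,924.712
Community College District: $331,600 × 0.0055 = $1,823.8
Total = $1,306.504 + $3,700.656 + $2,924.712 + $1,823.8 = $9,755.672

$9,755.67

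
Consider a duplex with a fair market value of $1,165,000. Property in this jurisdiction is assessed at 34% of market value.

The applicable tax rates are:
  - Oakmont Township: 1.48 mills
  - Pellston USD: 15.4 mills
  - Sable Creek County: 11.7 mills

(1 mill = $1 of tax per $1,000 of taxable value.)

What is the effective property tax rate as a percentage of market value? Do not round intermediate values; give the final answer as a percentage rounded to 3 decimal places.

Assessed value = $1,165,000 × 0.34 = $396,100
Oakmont Township: $396,100 × 0.00148 = $586.228
Pellston USD: $396,100 × 0.0154 = $6,099.94
Sable Creek County: $396,100 × 0.0117 = $4,634.37
Total tax = $11,320.538
Effective rate = $11,320.538 ÷ $1,165,000 = 0.972% of market value

0.972%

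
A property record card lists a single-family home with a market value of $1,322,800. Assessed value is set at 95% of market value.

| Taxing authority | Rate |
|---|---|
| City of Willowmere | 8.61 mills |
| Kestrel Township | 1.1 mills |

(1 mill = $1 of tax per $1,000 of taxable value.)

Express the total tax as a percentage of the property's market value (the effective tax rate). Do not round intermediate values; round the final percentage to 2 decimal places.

0.92%

Assessed value = $1,322,800 × 0.95 = $1,256,660
City of Willowmere: $1,256,660 × 0.00861 = $10,819.8426
Kestrel Township: $1,256,660 × 0.0011 = $1,382.326
Total tax = $12,202.1686
Effective rate = $12,202.1686 ÷ $1,322,800 = 0.92% of market value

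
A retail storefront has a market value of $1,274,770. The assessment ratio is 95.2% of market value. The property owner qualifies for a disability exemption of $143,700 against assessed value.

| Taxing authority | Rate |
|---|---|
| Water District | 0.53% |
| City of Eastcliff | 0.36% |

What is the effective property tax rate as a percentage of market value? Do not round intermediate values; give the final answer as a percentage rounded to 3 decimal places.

0.747%

Assessed value = $1,274,770 × 0.952 = $1,213,581.04
Taxable value = $1,213,581.04 − $143,700 = $1,069,881.04
Water District: $1,069,881.04 × 0.0053 = $5,670.369512
City of Eastcliff: $1,069,881.04 × 0.0036 = $3,851.571744
Total tax = $9,521.941256
Effective rate = $9,521.941256 ÷ $1,274,770 = 0.747% of market value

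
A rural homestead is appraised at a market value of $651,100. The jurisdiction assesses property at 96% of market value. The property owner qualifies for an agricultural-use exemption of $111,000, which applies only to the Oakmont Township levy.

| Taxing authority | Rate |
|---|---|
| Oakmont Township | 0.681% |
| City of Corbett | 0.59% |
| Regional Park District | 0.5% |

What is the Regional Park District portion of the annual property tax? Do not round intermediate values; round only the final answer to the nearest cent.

Assessed value = $651,100 × 0.96 = $625,056
Regional Park District taxable value = $625,056 (exemption does not apply)
Regional Park District levy = $625,056 × 0.005 = $3,125.28

$3,125.28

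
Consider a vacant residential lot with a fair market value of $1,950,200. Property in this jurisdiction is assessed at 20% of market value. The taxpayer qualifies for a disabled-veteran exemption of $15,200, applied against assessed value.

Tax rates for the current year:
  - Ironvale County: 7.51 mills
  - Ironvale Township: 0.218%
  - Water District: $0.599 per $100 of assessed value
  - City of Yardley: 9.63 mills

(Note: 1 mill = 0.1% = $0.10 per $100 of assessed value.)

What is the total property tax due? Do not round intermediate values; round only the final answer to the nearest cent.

Assessed value = $1,950,200 × 0.2 = $390,040
Taxable value = $390,040 − $15,200 = $374,840
Ironvale County: $374,840 × 0.00751 = $2,815.0484
Ironvale Township: $374,840 × 0.00218 = $817.1512
Water District: $374,840 × 0.00599 = $2,245.2916
City of Yardley: $374,840 × 0.00963 = $3,609.7092
Total = $9,487.2004

$9,487.20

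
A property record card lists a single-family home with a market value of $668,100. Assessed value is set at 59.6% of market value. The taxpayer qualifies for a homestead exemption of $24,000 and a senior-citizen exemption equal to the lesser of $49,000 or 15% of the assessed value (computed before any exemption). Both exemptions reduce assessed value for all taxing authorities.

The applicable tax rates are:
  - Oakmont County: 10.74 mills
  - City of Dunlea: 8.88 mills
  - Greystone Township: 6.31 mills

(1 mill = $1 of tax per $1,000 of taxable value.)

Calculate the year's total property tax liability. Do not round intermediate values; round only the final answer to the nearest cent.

$8,432.11

Assessed value = $668,100 × 0.596 = $398,187.6
Senior-citizen exemption = min($49,000, 15% × $398,187.6) = min($49,000, $59,728.14) = $49,000 (dollar cap binds)
Taxable value = $398,187.6 − $24,000 − $49,000 = $325,187.6
Oakmont County: $325,187.6 × 0.01074 = $3,492.514824
City of Dunlea: $325,187.6 × 0.00888 = $2,887.665888
Greystone Township: $325,187.6 × 0.00631 = $2,051.933756
Total = $8,432.114468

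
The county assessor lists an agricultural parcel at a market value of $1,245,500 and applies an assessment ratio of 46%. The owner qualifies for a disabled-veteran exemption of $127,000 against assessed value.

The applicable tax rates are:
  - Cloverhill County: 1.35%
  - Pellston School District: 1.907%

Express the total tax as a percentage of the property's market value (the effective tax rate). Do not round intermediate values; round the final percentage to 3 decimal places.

Assessed value = $1,245,500 × 0.46 = $572,930
Taxable value = $572,930 − $127,000 = $445,930
Cloverhill County: $445,930 × 0.0135 = $6,020.055
Pellston School District: $445,930 × 0.01907 = $8,503.8851
Total tax = $14,523.9401
Effective rate = $14,523.9401 ÷ $1,245,500 = 1.166% of market value

1.166%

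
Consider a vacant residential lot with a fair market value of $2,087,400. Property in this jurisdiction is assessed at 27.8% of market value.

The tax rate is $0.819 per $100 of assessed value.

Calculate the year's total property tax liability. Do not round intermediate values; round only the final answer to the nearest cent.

$4,752.63

Assessed value = $2,087,400 × 0.278 = $580,297.2
Tax = $580,297.2 × 0.00819 = $4,752.634068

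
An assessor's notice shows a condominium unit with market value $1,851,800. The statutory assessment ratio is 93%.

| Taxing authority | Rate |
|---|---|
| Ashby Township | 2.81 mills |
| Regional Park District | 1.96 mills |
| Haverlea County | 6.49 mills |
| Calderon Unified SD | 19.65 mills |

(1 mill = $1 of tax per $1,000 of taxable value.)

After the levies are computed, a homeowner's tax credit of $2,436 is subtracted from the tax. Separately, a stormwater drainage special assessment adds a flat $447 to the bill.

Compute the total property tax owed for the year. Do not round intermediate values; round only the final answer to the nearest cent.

$51,243.40

Assessed value = $1,851,800 × 0.93 = $1,722,174
Ashby Township: $1,722,174 × 0.00281 = $4,839.30894
Regional Park District: $1,722,174 × 0.00196 = $3,375.46104
Haverlea County: $1,722,174 × 0.00649 = $11,176.90926
Calderon Unified SD: $1,722,174 × 0.01965 = $33,840.7191
Levies subtotal = $53,232.39834
After credit = $53,232.39834 − $2,436 = $50,796.39834
Total = $50,796.39834 + $447 = $51,243.39834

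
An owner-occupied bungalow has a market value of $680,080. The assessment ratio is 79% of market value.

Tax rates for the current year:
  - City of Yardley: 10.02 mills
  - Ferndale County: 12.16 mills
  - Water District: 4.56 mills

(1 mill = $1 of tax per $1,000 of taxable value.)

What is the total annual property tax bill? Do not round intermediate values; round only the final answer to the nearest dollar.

Assessed value = $680,080 × 0.79 = $537,263.2
City of Yardley: $537,263.2 × 0.01002 = $5,383.377264
Ferndale County: $537,263.2 × 0.01216 = $6,533.120512
Water District: $537,263.2 × 0.00456 = $2,449.920192
Total = $5,383.377264 + $6,533.120512 + $2,449.920192 = $14,366.417968

$14,366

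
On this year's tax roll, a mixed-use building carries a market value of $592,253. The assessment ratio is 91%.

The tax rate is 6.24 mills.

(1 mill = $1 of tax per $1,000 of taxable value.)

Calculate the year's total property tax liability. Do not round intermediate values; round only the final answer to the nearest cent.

$3,363.05

Assessed value = $592,253 × 0.91 = $538,950.23
Tax = $538,950.23 × 0.00624 = $3,363.0494352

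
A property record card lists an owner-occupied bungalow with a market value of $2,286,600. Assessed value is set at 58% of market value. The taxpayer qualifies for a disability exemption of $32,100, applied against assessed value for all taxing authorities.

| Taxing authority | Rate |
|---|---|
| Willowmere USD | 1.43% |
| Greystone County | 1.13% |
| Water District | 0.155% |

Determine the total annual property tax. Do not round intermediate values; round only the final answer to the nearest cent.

$35,135.58

Assessed value = $2,286,600 × 0.58 = $1,326,228
Taxable value = $1,326,228 − $32,100 = $1,294,128
Willowmere USD: $1,294,128 × 0.0143 = $18,506.0304
Greystone County: $1,294,128 × 0.0113 = $14,623.6464
Water District: $1,294,128 × 0.00155 = $2,005.8984
Total = $18,506.0304 + $14,623.6464 + $2,005.8984 = $35,135.5752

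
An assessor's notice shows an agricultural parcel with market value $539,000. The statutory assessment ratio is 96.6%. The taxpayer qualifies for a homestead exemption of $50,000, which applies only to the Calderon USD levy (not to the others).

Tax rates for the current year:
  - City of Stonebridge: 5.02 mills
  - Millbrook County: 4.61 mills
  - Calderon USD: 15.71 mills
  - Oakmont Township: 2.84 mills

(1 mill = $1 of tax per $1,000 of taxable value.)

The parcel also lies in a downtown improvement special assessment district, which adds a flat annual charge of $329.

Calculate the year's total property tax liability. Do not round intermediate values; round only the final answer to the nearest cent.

$14,216.09

Assessed value = $539,000 × 0.966 = $520,674
City of Stonebridge: $520,674 × 0.00502 = $2,613.78348
Millbrook County: $520,674 × 0.00461 = $2,400.30714
Calderon USD: ($520,674 − $50,000) × 0.01571 = $470,674 × 0.01571 = $7,394.28854
Oakmont Township: $520,674 × 0.00284 = $1,478.71416
Levies subtotal = $13,887.09332
Total = $13,887.09332 + $329 = $14,216.09332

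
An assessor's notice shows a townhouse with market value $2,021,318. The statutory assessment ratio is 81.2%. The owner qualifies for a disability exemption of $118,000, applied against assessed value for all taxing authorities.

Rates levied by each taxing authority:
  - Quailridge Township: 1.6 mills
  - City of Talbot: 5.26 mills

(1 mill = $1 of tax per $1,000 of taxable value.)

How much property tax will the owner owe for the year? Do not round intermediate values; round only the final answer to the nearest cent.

$10,449.91

Assessed value = $2,021,318 × 0.812 = $1,641,310.216
Taxable value = $1,641,310.216 − $118,000 = $1,523,310.216
Quailridge Township: $1,523,310.216 × 0.0016 = $2,437.2963456
City of Talbot: $1,523,310.216 × 0.00526 = $8,012.61173616
Total = $2,437.2963456 + $8,012.61173616 = $10,449.90808176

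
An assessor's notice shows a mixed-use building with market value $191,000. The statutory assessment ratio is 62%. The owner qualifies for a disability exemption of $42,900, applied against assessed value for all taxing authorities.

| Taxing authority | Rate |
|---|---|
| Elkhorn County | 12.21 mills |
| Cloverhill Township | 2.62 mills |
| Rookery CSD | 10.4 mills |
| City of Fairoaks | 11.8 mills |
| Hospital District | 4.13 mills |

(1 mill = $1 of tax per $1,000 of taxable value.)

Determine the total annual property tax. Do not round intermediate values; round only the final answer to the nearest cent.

$3,108.40

Assessed value = $191,000 × 0.62 = $118,420
Taxable value = $118,420 − $42,900 = $75,520
Elkhorn County: $75,520 × 0.01221 = $922.0992
Cloverhill Township: $75,520 × 0.00262 = $197.8624
Rookery CSD: $75,520 × 0.0104 = $785.408
City of Fairoaks: $75,520 × 0.0118 = $891.136
Hospital District: $75,520 × 0.00413 = $311.8976
Total = $922.0992 + $197.8624 + $785.408 + $891.136 + $311.8976 = $3,108.4032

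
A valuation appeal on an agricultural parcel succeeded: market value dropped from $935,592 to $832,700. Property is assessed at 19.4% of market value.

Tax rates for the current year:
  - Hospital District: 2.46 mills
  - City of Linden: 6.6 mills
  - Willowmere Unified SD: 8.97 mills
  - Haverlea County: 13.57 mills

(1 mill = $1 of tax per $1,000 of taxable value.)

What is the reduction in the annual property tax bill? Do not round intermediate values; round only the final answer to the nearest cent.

Old assessed value = $935,592 × 0.194 = $181,504.848
New assessed value = $832,700 × 0.194 = $161,543.8
Combined rate = 0.00246 + 0.0066 + 0.00897 + 0.01357 = 0.0316
Old tax = $181,504.848 × 0.0316 = $5,735.5531968
New tax = $161,543.8 × 0.0316 = $5,104.78408
Reduction = $5,735.5531968 − $5,104.78408 = $630.7691168

$630.77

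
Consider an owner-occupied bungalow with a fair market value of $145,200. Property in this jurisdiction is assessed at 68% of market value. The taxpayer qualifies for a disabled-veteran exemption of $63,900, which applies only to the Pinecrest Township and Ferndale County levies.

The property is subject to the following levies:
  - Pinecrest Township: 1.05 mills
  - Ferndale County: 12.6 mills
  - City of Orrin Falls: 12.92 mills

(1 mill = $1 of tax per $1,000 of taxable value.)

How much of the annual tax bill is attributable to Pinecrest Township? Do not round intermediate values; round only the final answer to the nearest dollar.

$37

Assessed value = $145,200 × 0.68 = $98,736
Pinecrest Township taxable value = $98,736 − $63,900 = $34,836
Pinecrest Township levy = $34,836 × 0.00105 = $36.5778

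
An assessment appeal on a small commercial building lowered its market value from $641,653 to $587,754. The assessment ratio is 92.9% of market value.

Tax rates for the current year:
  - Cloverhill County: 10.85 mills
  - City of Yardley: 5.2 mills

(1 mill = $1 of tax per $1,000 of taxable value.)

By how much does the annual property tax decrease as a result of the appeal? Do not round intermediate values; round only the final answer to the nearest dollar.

Old assessed value = $641,653 × 0.929 = $596,095.637
New assessed value = $587,754 × 0.929 = $546,023.466
Combined rate = 0.01085 + 0.0052 = 0.01605
Old tax = $596,095.637 × 0.01605 = $9,567.33497385
New tax = $546,023.466 × 0.01605 = $8,763.6766293
Reduction = $9,567.33497385 − $8,763.6766293 = $803.65834455

$804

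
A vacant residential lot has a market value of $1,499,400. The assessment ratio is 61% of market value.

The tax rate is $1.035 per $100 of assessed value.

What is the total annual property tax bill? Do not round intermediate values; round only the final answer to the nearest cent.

Assessed value = $1,499,400 × 0.61 = $914,634
Tax = $914,634 × 0.01035 = $9,466.4619

$9,466.46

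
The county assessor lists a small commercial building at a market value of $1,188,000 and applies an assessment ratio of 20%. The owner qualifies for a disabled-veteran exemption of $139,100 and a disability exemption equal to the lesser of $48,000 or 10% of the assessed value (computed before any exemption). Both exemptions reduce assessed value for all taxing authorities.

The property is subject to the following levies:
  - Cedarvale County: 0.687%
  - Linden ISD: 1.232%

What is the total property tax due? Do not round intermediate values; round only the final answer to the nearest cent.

Assessed value = $1,188,000 × 0.2 = $237,600
Disability exemption = min($48,000, 10% × $237,600) = min($48,000, $23,760) = $23,760 (percentage binds)
Taxable value = $237,600 − $139,100 − $23,760 = $74,740
Cedarvale County: $74,740 × 0.00687 = $513.4638
Linden ISD: $74,740 × 0.01232 = $920.7968
Total = $1,434.2606

$1,434.26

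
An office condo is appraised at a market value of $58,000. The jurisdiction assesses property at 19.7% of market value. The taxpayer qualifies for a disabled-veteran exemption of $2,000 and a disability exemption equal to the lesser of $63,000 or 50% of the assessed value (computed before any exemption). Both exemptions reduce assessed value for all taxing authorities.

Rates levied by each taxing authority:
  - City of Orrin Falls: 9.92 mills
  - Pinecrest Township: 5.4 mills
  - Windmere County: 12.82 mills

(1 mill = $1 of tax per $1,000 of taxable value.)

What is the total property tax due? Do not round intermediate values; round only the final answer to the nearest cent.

Assessed value = $58,000 × 0.197 = $11,426
Disability exemption = min($63,000, 50% × $11,426) = min($63,000, $5,713) = $5,713 (percentage binds)
Taxable value = $11,426 − $2,000 − $5,713 = $3,713
City of Orrin Falls: $3,713 × 0.00992 = $36.83296
Pinecrest Township: $3,713 × 0.0054 = $20.0502
Windmere County: $3,713 × 0.01282 = $47.60066
Total = $104.48382

$104.48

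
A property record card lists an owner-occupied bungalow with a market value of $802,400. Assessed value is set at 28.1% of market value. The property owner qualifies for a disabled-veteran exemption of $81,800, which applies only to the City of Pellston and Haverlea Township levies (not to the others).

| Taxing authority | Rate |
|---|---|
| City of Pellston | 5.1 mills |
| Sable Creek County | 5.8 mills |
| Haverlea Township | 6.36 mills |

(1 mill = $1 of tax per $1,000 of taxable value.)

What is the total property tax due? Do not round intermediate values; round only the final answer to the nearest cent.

$2,954.26

Assessed value = $802,400 × 0.281 = $225,474.4
City of Pellston: ($225,474.4 − $81,800) × 0.0051 = $143,674.4 × 0.0051 = $732.73944
Sable Creek County: $225,474.4 × 0.0058 = $1,307.75152
Haverlea Township: ($225,474.4 − $81,800) × 0.00636 = $143,674.4 × 0.00636 = $913.769184
Total = $2,954.260144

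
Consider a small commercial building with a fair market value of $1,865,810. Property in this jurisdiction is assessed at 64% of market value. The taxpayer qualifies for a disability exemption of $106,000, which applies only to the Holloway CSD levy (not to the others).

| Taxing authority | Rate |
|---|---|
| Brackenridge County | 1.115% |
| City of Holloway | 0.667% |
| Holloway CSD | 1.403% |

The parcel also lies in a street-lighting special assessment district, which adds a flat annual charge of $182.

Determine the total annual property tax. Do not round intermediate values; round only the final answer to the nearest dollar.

Assessed value = $1,865,810 × 0.64 = $1,194,118.4
Brackenridge County: $1,194,118.4 × 0.01115 = $13,314.42016
City of Holloway: $1,194,118.4 × 0.00667 = $7,964.769728
Holloway CSD: ($1,194,118.4 − $106,000) × 0.01403 = $1,088,118.4 × 0.01403 = $15,266.301152
Levies subtotal = $36,545.49104
Total = $36,545.49104 + $182 = $36,727.49104

$36,727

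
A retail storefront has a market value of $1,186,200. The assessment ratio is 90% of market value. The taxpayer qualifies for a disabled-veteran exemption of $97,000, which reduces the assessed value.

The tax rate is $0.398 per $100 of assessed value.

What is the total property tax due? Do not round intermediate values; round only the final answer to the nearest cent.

$3,862.91

Assessed value = $1,186,200 × 0.9 = $1,067,580
Taxable value = $1,067,580 − $97,000 = $970,580
Tax = $970,580 × 0.00398 = $3,862.9084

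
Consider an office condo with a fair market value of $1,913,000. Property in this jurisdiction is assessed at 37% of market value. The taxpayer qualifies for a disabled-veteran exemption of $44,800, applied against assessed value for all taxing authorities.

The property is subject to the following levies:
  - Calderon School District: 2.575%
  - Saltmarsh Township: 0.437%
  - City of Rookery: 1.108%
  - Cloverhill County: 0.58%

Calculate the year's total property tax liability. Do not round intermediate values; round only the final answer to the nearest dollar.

$31,161

Assessed value = $1,913,000 × 0.37 = $707,810
Taxable value = $707,810 − $44,800 = $663,010
Calderon School District: $663,010 × 0.02575 = $17,072.5075
Saltmarsh Township: $663,010 × 0.00437 = $2,897.3537
City of Rookery: $663,010 × 0.01108 = $7,346.1508
Cloverhill County: $663,010 × 0.0058 = $3,845.458
Total = $17,072.5075 + $2,897.3537 + $7,346.1508 + $3,845.458 = $31,161.47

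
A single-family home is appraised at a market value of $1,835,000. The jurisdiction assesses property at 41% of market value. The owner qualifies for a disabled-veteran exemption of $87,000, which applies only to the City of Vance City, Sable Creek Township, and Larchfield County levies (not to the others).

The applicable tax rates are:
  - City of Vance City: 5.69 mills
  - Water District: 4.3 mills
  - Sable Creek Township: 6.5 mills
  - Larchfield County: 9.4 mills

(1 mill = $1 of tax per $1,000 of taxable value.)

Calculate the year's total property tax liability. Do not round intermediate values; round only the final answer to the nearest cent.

Assessed value = $1,835,000 × 0.41 = $752,350
City of Vance City: ($752,350 − $87,000) × 0.00569 = $665,350 × 0.00569 = $3,785.8415
Water District: $752,350 × 0.0043 = $3,235.105
Sable Creek Township: ($752,350 − $87,000) × 0.0065 = $665,350 × 0.0065 = $4,324.775
Larchfield County: ($752,350 − $87,000) × 0.0094 = $665,350 × 0.0094 = $6,254.29
Total = $17,600.0115

$17,600.01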